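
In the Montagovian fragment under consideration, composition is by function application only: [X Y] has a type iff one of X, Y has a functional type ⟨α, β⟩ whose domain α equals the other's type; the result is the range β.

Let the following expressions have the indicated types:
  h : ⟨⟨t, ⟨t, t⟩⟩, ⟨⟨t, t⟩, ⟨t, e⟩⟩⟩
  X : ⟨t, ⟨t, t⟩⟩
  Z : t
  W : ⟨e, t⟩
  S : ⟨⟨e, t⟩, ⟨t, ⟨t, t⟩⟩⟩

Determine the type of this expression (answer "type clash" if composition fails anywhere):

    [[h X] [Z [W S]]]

[h X]: h is ⟨⟨t, ⟨t, t⟩⟩, ⟨⟨t, t⟩, ⟨t, e⟩⟩⟩, X is ⟨t, ⟨t, t⟩⟩; result ⟨⟨t, t⟩, ⟨t, e⟩⟩.
[W S]: S is ⟨⟨e, t⟩, ⟨t, ⟨t, t⟩⟩⟩, W is ⟨e, t⟩; result ⟨t, ⟨t, t⟩⟩.
[Z [W S]]: [W S] is ⟨t, ⟨t, t⟩⟩, Z is t; result ⟨t, t⟩.
[[h X] [Z [W S]]]: [h X] is ⟨⟨t, t⟩, ⟨t, e⟩⟩, [Z [W S]] is ⟨t, t⟩; result ⟨t, e⟩.

⟨t, e⟩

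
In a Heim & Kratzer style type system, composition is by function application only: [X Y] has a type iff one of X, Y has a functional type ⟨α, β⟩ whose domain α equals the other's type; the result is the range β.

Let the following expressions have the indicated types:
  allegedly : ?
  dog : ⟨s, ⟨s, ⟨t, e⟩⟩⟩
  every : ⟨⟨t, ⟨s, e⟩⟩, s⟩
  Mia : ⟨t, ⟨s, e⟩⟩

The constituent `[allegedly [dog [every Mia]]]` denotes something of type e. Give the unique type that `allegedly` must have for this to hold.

At [allegedly [dog [every Mia]]] (required: e): [dog [every Mia]] is ⟨s, ⟨t, e⟩⟩, which is not a function with range e; hence allegedly is the functor — type ⟨⟨s, ⟨t, e⟩⟩, e⟩.

⟨⟨s, ⟨t, e⟩⟩, e⟩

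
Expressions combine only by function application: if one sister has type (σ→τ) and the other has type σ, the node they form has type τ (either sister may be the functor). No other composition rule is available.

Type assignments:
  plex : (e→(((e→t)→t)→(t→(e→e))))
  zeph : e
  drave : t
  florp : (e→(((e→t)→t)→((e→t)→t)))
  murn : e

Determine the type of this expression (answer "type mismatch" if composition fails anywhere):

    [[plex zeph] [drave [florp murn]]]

type mismatch

[plex zeph]: plex is (e→(((e→t)→t)→(t→(e→e)))), zeph is e; result (((e→t)→t)→(t→(e→e))).
[florp murn]: florp is (e→(((e→t)→t)→((e→t)→t))), murn is e; result (((e→t)→t)→((e→t)→t)).
[drave [florp murn]]: t and (((e→t)→t)→((e→t)→t)) cannot combine by function application — type clash.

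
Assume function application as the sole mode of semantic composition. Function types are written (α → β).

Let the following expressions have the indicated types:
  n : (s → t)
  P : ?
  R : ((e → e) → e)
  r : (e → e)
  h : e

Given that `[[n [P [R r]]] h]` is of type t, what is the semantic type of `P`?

(e → ((s → t) → (e → t)))

For [[n [P [R r]]] h] to have type t with h of type e, [n [P [R r]]] must be the function: [n [P [R r]]] : (e → t).
For [n [P [R r]]] to have type (e → t) with n of type (s → t), [P [R r]] must be the function: [P [R r]] : ((s → t) → (e → t)).
For [P [R r]] to have type ((s → t) → (e → t)) with [R r] of type e, P must be the function: P : (e → ((s → t) → (e → t))).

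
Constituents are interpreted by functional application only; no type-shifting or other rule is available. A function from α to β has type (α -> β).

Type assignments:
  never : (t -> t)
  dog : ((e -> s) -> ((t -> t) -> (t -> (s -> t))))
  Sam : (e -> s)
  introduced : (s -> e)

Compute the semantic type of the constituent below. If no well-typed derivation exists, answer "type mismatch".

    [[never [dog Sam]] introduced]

[dog Sam]: dog is ((e -> s) -> ((t -> t) -> (t -> (s -> t)))), Sam is (e -> s); result ((t -> t) -> (t -> (s -> t))).
[never [dog Sam]]: [dog Sam] is ((t -> t) -> (t -> (s -> t))), never is (t -> t); result (t -> (s -> t)).
[[never [dog Sam]] introduced]: (t -> (s -> t)) with (s -> e) — neither is a function whose domain matches the other; composition fails here.

type mismatch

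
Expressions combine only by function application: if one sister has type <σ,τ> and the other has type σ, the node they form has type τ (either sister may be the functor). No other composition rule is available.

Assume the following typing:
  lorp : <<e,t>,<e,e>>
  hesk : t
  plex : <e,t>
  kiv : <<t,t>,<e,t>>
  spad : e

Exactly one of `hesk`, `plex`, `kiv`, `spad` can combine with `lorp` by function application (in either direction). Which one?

hesk : t — no; lorp wants <e,t>, and hesk wants nothing (atomic).
plex — combines: lorp : <<e,t>,<e,e>> takes plex : <e,t> as argument, giving <e,e>.
kiv : <<t,t>,<e,t>> — no; lorp wants <e,t>, and kiv wants <t,t>.
spad : e — no; lorp wants <e,t>, and spad wants nothing (atomic).

plex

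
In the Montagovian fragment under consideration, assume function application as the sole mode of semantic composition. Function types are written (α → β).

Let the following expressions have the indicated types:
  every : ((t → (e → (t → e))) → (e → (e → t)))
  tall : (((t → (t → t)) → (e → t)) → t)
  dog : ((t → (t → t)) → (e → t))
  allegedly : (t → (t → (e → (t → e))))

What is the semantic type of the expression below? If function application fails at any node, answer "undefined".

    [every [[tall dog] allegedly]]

(e → (e → t))

[tall dog]: (((t → (t → t)) → (e → t)) → t) applied to ((t → (t → t)) → (e → t)) yields t.
[[tall dog] allegedly]: (t → (t → (e → (t → e)))) applied to t yields (t → (e → (t → e))).
[every [[tall dog] allegedly]]: ((t → (e → (t → e))) → (e → (e → t))) applied to (t → (e → (t → e))) yields (e → (e → t)).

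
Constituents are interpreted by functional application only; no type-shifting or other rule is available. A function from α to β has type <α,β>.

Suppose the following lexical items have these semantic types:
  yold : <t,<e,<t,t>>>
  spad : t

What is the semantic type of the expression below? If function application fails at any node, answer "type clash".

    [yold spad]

<e,<t,t>>

At [yold spad], yold : <t,<e,<t,t>>> takes spad : t, giving <e,<t,t>>.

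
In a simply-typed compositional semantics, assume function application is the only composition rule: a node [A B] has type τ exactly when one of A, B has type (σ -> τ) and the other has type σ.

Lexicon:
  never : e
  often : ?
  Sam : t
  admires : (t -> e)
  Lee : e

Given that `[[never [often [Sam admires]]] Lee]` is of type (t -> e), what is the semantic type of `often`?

For [[never [often [Sam admires]]] Lee] to have type (t -> e) with Lee of type e, [never [often [Sam admires]]] must be the function: [never [often [Sam admires]]] : (e -> (t -> e)).
For [never [often [Sam admires]]] to have type (e -> (t -> e)) with never of type e, [often [Sam admires]] must be the function: [often [Sam admires]] : (e -> (e -> (t -> e))).
For [often [Sam admires]] to have type (e -> (e -> (t -> e))) with [Sam admires] of type e, often must be the function: often : (e -> (e -> (e -> (t -> e)))).

(e -> (e -> (e -> (t -> e))))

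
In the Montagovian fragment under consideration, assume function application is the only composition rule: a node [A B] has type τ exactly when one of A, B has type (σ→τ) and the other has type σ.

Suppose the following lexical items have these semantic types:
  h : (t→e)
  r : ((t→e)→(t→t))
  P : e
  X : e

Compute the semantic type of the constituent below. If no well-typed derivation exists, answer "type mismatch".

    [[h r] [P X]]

At [h r], r : ((t→e)→(t→t)) takes h : (t→e), giving (t→t).
[P X]: e and e cannot combine by function application — type clash.

type mismatch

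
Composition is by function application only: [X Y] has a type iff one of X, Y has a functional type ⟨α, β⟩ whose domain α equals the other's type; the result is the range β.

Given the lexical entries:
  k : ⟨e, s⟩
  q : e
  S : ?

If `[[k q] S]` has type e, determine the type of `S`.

[[k q] S] must have type e. The sister [k q] has type s; that is not a function onto e, so S must be the functor, of type ⟨s, e⟩.

⟨s, e⟩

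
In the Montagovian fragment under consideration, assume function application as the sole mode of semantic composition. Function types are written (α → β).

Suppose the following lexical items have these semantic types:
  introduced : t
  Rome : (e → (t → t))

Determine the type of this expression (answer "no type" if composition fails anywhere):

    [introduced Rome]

[introduced Rome]: t with (e → (t → t)) — neither is a function whose domain matches the other; composition fails here.

no type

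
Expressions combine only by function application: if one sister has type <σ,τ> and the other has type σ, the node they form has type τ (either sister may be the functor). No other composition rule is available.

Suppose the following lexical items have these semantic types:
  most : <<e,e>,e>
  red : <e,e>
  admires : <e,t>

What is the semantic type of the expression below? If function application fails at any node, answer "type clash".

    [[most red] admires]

[most red]: <<e,e>,e> applied to <e,e> yields e.
[[most red] admires]: <e,t> applied to e yields t.

t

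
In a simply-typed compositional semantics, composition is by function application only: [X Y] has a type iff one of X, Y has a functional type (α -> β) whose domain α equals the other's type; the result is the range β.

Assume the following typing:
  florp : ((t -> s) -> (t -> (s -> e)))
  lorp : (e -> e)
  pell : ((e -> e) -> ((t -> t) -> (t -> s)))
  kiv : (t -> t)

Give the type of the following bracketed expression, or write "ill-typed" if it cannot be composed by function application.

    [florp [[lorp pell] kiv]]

[lorp pell] — pell of type ((e -> e) -> ((t -> t) -> (t -> s))) combines with lorp of type (e -> e): type ((t -> t) -> (t -> s)).
[[lorp pell] kiv] — [lorp pell] of type ((t -> t) -> (t -> s)) combines with kiv of type (t -> t): type (t -> s).
[florp [[lorp pell] kiv]] — florp of type ((t -> s) -> (t -> (s -> e))) combines with [[lorp pell] kiv] of type (t -> s): type (t -> (s -> e)).

(t -> (s -> e))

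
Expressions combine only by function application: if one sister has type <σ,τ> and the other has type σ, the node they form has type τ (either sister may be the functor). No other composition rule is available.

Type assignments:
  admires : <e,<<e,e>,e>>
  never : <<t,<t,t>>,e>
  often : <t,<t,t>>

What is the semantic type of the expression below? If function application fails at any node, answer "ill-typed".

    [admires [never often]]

<<e,e>,e>

At [never often], never : <<t,<t,t>>,e> takes often : <t,<t,t>>, giving e.
At [admires [never often]], admires : <e,<<e,e>,e>> takes [never often] : e, giving <<e,e>,e>.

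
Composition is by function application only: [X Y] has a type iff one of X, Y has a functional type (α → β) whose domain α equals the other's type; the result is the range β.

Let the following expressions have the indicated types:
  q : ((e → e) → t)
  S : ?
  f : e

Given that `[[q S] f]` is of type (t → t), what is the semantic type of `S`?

(((e → e) → t) → (e → (t → t)))

For [[q S] f] to have type (t → t) with f of type e, [q S] must be the function: [q S] : (e → (t → t)).
For [q S] to have type (e → (t → t)) with q of type ((e → e) → t), S must be the function: S : (((e → e) → t) → (e → (t → t))).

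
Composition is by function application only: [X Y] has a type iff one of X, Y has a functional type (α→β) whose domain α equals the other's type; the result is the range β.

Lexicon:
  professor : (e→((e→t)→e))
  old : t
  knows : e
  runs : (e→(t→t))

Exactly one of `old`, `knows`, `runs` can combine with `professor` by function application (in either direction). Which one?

knows

old : t — neither side's domain matches the other.
knows — combines: professor : (e→((e→t)→e)) takes knows : e as argument, giving ((e→t)→e).
runs : (e→(t→t)) — neither side's domain matches the other.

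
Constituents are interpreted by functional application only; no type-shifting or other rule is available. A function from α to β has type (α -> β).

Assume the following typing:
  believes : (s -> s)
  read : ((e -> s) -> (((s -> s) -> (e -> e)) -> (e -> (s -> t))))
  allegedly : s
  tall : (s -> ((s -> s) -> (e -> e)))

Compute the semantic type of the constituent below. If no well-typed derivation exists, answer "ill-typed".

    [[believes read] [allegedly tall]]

ill-typed

[believes read]: (s -> s) and ((e -> s) -> (((s -> s) -> (e -> e)) -> (e -> (s -> t)))) cannot combine by function application — type clash.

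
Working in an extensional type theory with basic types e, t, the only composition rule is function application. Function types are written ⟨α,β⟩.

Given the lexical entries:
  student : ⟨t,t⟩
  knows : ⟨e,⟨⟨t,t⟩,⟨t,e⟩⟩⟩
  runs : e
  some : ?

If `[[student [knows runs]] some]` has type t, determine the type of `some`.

⟨⟨t,e⟩,t⟩

[[student [knows runs]] some] must have type t. The sister [student [knows runs]] has type ⟨t,e⟩; that is not a function onto t, so some must be the functor, of type ⟨⟨t,e⟩,t⟩.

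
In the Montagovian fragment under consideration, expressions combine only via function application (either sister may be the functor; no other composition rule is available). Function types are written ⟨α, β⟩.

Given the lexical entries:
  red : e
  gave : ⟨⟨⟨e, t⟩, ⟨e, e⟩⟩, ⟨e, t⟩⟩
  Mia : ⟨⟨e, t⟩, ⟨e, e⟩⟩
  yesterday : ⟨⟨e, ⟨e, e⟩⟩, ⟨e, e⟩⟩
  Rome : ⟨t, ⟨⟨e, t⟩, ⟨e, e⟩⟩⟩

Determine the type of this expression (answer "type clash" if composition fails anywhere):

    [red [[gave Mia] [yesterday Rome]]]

type clash

[gave Mia]: functor gave : ⟨⟨⟨e, t⟩, ⟨e, e⟩⟩, ⟨e, t⟩⟩, argument Mia : ⟨⟨e, t⟩, ⟨e, e⟩⟩; result ⟨e, t⟩.
[yesterday Rome]: ⟨⟨e, ⟨e, e⟩⟩, ⟨e, e⟩⟩ and ⟨t, ⟨⟨e, t⟩, ⟨e, e⟩⟩⟩ cannot combine by function application — type clash.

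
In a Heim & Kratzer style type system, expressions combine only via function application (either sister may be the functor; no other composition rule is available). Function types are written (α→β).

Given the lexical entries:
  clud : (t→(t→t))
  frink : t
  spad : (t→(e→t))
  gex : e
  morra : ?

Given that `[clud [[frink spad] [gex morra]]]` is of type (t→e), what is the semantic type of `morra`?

[clud [[frink spad] [gex morra]]] is required to be (t→e). clud : (t→(t→t)) cannot yield (t→e) as functor, so [[frink spad] [gex morra]] : ((t→(t→t))→(t→e)).
[[frink spad] [gex morra]] is required to be ((t→(t→t))→(t→e)). [frink spad] : (e→t) cannot yield ((t→(t→t))→(t→e)) as functor, so [gex morra] : ((e→t)→((t→(t→t))→(t→e))).
[gex morra] is required to be ((e→t)→((t→(t→t))→(t→e))). gex : e cannot yield ((e→t)→((t→(t→t))→(t→e))) as functor, so morra : (e→((e→t)→((t→(t→t))→(t→e)))).

(e→((e→t)→((t→(t→t))→(t→e))))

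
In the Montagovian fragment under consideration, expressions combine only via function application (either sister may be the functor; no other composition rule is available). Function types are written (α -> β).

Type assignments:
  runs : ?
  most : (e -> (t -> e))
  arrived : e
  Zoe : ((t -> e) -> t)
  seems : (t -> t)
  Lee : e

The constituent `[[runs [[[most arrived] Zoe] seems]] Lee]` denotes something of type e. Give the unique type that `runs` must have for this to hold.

[[runs [[[most arrived] Zoe] seems]] Lee] is required to be e. Lee : e cannot yield e as functor, so [runs [[[most arrived] Zoe] seems]] : (e -> e).
[runs [[[most arrived] Zoe] seems]] is required to be (e -> e). [[[most arrived] Zoe] seems] : t cannot yield (e -> e) as functor, so runs : (t -> (e -> e)).

(t -> (e -> e))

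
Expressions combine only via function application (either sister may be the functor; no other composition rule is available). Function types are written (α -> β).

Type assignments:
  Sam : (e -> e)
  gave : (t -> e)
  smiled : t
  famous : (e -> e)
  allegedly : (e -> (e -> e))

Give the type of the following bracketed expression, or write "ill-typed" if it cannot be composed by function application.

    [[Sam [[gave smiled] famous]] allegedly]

(e -> e)

[gave smiled]: (t -> e) applied to t yields e.
[[gave smiled] famous]: (e -> e) applied to e yields e.
[Sam [[gave smiled] famous]]: (e -> e) applied to e yields e.
[[Sam [[gave smiled] famous]] allegedly]: (e -> (e -> e)) applied to e yields (e -> e).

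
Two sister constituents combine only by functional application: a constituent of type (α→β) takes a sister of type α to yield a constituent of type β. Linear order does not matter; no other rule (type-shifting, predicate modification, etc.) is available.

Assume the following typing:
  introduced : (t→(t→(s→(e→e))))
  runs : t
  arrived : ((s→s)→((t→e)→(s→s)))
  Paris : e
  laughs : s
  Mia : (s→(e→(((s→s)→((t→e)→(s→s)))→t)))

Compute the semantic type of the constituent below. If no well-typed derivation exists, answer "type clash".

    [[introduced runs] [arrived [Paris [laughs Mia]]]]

(s→(e→e))

[introduced runs]: functor introduced : (t→(t→(s→(e→e)))), argument runs : t; result (t→(s→(e→e))).
[laughs Mia]: functor Mia : (s→(e→(((s→s)→((t→e)→(s→s)))→t))), argument laughs : s; result (e→(((s→s)→((t→e)→(s→s)))→t)).
[Paris [laughs Mia]]: functor [laughs Mia] : (e→(((s→s)→((t→e)→(s→s)))→t)), argument Paris : e; result (((s→s)→((t→e)→(s→s)))→t).
[arrived [Paris [laughs Mia]]]: functor [Paris [laughs Mia]] : (((s→s)→((t→e)→(s→s)))→t), argument arrived : ((s→s)→((t→e)→(s→s))); result t.
[[introduced runs] [arrived [Paris [laughs Mia]]]]: functor [introduced runs] : (t→(s→(e→e))), argument [arrived [Paris [laughs Mia]]] : t; result (s→(e→e)).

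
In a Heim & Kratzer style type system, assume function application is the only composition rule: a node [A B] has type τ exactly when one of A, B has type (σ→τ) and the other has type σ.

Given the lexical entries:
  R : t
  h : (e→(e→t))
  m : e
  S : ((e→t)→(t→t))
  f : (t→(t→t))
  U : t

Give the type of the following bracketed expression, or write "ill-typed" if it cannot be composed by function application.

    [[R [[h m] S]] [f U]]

[h m]: functor h : (e→(e→t)), argument m : e; result (e→t).
[[h m] S]: functor S : ((e→t)→(t→t)), argument [h m] : (e→t); result (t→t).
[R [[h m] S]]: functor [[h m] S] : (t→t), argument R : t; result t.
[f U]: functor f : (t→(t→t)), argument U : t; result (t→t).
[[R [[h m] S]] [f U]]: functor [f U] : (t→t), argument [R [[h m] S]] : t; result t.

t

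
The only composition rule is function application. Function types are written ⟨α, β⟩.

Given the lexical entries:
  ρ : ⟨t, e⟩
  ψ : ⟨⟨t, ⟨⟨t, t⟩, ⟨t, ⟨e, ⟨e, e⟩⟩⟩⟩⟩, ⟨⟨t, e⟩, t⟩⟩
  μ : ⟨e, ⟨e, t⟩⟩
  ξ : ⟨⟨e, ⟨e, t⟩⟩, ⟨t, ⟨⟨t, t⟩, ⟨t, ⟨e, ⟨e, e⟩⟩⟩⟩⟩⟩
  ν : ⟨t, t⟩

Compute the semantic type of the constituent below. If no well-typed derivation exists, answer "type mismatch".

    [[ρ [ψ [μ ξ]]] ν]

t

[μ ξ] — ξ of type ⟨⟨e, ⟨e, t⟩⟩, ⟨t, ⟨⟨t, t⟩, ⟨t, ⟨e, ⟨e, e⟩⟩⟩⟩⟩⟩ combines with μ of type ⟨e, ⟨e, t⟩⟩: type ⟨t, ⟨⟨t, t⟩, ⟨t, ⟨e, ⟨e, e⟩⟩⟩⟩⟩.
[ψ [μ ξ]] — ψ of type ⟨⟨t, ⟨⟨t, t⟩, ⟨t, ⟨e, ⟨e, e⟩⟩⟩⟩⟩, ⟨⟨t, e⟩, t⟩⟩ combines with [μ ξ] of type ⟨t, ⟨⟨t, t⟩, ⟨t, ⟨e, ⟨e, e⟩⟩⟩⟩⟩: type ⟨⟨t, e⟩, t⟩.
[ρ [ψ [μ ξ]]] — [ψ [μ ξ]] of type ⟨⟨t, e⟩, t⟩ combines with ρ of type ⟨t, e⟩: type t.
[[ρ [ψ [μ ξ]]] ν] — ν of type ⟨t, t⟩ combines with [ρ [ψ [μ ξ]]] of type t: type t.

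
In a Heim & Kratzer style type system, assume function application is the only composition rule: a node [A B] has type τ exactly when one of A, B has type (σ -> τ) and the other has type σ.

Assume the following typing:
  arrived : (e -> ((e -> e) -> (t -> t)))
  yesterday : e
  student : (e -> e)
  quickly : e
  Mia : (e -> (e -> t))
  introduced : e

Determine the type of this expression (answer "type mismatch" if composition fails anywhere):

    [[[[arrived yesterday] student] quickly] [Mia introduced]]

At [arrived yesterday], arrived : (e -> ((e -> e) -> (t -> t))) takes yesterday : e, giving ((e -> e) -> (t -> t)).
At [[arrived yesterday] student], [arrived yesterday] : ((e -> e) -> (t -> t)) takes student : (e -> e), giving (t -> t).
[[[arrived yesterday] student] quickly]: (t -> t) and e cannot combine by function application — type clash.

type mismatch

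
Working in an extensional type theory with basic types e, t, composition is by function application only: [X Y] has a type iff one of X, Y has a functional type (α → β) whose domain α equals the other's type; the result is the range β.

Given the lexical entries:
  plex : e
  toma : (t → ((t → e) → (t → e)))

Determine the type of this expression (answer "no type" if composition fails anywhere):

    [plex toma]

At [plex toma]: neither e nor (t → ((t → e) → (t → e))) can take the other as argument; the node is ill-typed.

no type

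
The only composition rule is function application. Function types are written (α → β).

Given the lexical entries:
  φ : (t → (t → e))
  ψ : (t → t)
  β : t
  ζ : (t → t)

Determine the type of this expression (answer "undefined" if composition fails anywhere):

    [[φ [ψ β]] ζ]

At [ψ β], ψ : (t → t) takes β : t, giving t.
At [φ [ψ β]], φ : (t → (t → e)) takes [ψ β] : t, giving (t → e).
At [[φ [ψ β]] ζ]: neither (t → e) nor (t → t) can take the other as argument; the node is ill-typed.

undefined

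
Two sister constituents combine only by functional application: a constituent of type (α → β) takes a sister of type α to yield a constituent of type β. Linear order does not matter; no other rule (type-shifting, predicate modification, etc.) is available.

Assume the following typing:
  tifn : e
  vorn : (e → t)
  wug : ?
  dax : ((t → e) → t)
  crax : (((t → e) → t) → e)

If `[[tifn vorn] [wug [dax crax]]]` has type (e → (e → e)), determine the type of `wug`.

(e → (t → (e → (e → e))))

For [[tifn vorn] [wug [dax crax]]] to have type (e → (e → e)) with [tifn vorn] of type t, [wug [dax crax]] must be the function: [wug [dax crax]] : (t → (e → (e → e))).
For [wug [dax crax]] to have type (t → (e → (e → e))) with [dax crax] of type e, wug must be the function: wug : (e → (t → (e → (e → e)))).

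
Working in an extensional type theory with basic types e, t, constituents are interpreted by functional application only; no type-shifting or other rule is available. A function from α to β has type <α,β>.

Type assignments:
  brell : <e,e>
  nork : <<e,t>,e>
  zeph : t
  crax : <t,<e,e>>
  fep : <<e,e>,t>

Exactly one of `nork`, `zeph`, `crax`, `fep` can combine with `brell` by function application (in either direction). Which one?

nork : <<e,t>,e> — no; brell wants e, and nork wants <e,t>.
zeph : t — no; brell wants e, and zeph wants nothing (atomic).
crax : <t,<e,e>> — no; brell wants e, and crax wants t.
fep — combines: fep : <<e,e>,t> takes brell : <e,e> as argument, giving t.

fep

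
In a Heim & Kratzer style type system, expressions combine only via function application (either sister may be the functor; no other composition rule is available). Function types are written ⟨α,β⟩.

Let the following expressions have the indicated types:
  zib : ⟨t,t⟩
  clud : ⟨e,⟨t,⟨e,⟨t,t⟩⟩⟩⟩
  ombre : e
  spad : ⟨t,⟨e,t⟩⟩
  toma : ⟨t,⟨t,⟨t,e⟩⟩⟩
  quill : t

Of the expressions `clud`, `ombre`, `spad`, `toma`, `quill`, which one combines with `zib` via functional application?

quill

clud : ⟨e,⟨t,⟨e,⟨t,t⟩⟩⟩⟩ — zib needs t; clud needs e; neither fits.
ombre : e — zib needs t; ombre needs nothing (atomic); neither fits.
spad : ⟨t,⟨e,t⟩⟩ — zib needs t; spad needs t; neither fits.
toma : ⟨t,⟨t,⟨t,e⟩⟩⟩ — zib needs t; toma needs t; neither fits.
quill — combines: zib : ⟨t,t⟩ takes quill : t as argument, giving t.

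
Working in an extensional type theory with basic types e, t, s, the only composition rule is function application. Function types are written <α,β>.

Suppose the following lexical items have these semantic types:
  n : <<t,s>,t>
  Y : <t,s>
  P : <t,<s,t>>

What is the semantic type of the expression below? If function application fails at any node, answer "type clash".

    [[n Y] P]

[n Y] — n of type <<t,s>,t> combines with Y of type <t,s>: type t.
[[n Y] P] — P of type <t,<s,t>> combines with [n Y] of type t: type <s,t>.

<s,t>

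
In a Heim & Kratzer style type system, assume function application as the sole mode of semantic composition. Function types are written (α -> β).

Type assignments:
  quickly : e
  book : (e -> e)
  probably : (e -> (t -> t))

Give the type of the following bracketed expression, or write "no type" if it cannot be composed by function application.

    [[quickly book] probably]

[quickly book]: (e -> e) applied to e yields e.
[[quickly book] probably]: (e -> (t -> t)) applied to e yields (t -> t).

(t -> t)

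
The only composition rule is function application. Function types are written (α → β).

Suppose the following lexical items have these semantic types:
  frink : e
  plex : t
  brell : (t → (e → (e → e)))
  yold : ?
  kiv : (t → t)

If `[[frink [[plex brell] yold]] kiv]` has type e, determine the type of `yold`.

For [[frink [[plex brell] yold]] kiv] to have type e with kiv of type (t → t), [frink [[plex brell] yold]] must be the function: [frink [[plex brell] yold]] : ((t → t) → e).
For [frink [[plex brell] yold]] to have type ((t → t) → e) with frink of type e, [[plex brell] yold] must be the function: [[plex brell] yold] : (e → ((t → t) → e)).
For [[plex brell] yold] to have type (e → ((t → t) → e)) with [plex brell] of type (e → (e → e)), yold must be the function: yold : ((e → (e → e)) → (e → ((t → t) → e))).

((e → (e → e)) → (e → ((t → t) → e)))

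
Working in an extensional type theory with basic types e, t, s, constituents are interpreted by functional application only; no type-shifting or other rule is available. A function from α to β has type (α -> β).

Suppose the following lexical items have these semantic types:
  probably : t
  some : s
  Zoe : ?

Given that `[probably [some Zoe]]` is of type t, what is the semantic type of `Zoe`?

(s -> (t -> t))

For [probably [some Zoe]] to have type t with probably of type t, [some Zoe] must be the function: [some Zoe] : (t -> t).
For [some Zoe] to have type (t -> t) with some of type s, Zoe must be the function: Zoe : (s -> (t -> t)).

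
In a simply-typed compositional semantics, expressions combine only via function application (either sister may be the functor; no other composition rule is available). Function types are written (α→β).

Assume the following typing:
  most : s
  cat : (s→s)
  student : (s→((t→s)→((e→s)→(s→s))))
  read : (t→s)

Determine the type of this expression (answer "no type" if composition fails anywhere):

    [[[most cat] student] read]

[most cat] — cat of type (s→s) combines with most of type s: type s.
[[most cat] student] — student of type (s→((t→s)→((e→s)→(s→s)))) combines with [most cat] of type s: type ((t→s)→((e→s)→(s→s))).
[[[most cat] student] read] — [[most cat] student] of type ((t→s)→((e→s)→(s→s))) combines with read of type (t→s): type ((e→s)→(s→s)).

((e→s)→(s→s))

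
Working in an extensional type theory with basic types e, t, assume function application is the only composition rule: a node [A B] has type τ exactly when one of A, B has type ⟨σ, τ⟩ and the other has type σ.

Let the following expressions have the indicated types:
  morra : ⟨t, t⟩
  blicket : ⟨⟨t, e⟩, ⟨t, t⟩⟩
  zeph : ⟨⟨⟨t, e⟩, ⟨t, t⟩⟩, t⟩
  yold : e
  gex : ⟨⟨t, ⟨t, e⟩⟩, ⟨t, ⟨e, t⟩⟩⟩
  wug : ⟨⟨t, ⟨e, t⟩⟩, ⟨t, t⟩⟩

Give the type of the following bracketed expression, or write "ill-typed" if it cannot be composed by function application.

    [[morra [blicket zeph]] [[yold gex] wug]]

[blicket zeph] — zeph of type ⟨⟨⟨t, e⟩, ⟨t, t⟩⟩, t⟩ combines with blicket of type ⟨⟨t, e⟩, ⟨t, t⟩⟩: type t.
[morra [blicket zeph]] — morra of type ⟨t, t⟩ combines with [blicket zeph] of type t: type t.
[yold gex]: e and ⟨⟨t, ⟨t, e⟩⟩, ⟨t, ⟨e, t⟩⟩⟩ cannot combine by function application — type clash.

ill-typed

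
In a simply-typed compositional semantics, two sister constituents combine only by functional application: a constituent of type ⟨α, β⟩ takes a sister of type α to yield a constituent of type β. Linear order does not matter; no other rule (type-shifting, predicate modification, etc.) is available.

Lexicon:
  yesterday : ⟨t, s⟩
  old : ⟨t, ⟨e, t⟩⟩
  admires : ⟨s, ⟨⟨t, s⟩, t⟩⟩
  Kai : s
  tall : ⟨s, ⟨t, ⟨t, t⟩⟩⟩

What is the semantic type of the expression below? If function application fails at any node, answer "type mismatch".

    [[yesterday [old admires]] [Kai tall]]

At [old admires]: neither ⟨t, ⟨e, t⟩⟩ nor ⟨s, ⟨⟨t, s⟩, t⟩⟩ can take the other as argument; the node is ill-typed.

type mismatch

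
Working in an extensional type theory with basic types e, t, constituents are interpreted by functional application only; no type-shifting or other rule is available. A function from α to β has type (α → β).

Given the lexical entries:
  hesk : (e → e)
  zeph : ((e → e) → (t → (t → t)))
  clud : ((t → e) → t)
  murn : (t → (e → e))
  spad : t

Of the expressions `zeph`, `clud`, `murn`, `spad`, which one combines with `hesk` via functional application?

zeph — combines: zeph : ((e → e) → (t → (t → t))) takes hesk : (e → e) as argument, giving (t → (t → t)).
clud : ((t → e) → t) — hesk needs e; clud needs (t → e); neither fits.
murn : (t → (e → e)) — hesk needs e; murn needs t; neither fits.
spad : t — hesk needs e; spad needs nothing (atomic); neither fits.

zeph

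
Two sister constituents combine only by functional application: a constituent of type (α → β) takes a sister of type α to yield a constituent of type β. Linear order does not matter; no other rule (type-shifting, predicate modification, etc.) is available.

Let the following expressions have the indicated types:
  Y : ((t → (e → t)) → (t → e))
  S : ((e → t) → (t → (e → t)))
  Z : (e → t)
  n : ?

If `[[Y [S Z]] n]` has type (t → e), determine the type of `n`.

[[Y [S Z]] n] is required to be (t → e). [Y [S Z]] : (t → e) cannot yield (t → e) as functor, so n : ((t → e) → (t → e)).

((t → e) → (t → e))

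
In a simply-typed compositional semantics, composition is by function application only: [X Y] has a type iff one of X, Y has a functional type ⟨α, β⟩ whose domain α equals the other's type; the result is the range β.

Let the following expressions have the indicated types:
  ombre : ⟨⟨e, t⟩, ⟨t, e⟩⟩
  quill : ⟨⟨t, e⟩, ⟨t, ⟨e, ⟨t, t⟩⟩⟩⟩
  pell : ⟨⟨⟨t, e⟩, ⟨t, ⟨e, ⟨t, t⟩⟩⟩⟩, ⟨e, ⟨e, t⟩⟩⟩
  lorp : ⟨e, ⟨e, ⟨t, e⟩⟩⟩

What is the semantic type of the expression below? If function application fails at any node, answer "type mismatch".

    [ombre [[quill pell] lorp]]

type mismatch

[quill pell]: pell is ⟨⟨⟨t, e⟩, ⟨t, ⟨e, ⟨t, t⟩⟩⟩⟩, ⟨e, ⟨e, t⟩⟩⟩, quill is ⟨⟨t, e⟩, ⟨t, ⟨e, ⟨t, t⟩⟩⟩⟩; result ⟨e, ⟨e, t⟩⟩.
[[quill pell] lorp]: ⟨e, ⟨e, t⟩⟩ and ⟨e, ⟨e, ⟨t, e⟩⟩⟩ cannot combine by function application — type clash.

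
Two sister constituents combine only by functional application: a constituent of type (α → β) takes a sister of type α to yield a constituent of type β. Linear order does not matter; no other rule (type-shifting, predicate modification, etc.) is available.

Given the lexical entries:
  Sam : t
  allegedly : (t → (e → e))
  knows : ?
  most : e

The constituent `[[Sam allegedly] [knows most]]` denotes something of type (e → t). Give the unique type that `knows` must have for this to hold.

(e → ((e → e) → (e → t)))

[[Sam allegedly] [knows most]] is required to be (e → t). [Sam allegedly] : (e → e) cannot yield (e → t) as functor, so [knows most] : ((e → e) → (e → t)).
[knows most] is required to be ((e → e) → (e → t)). most : e cannot yield ((e → e) → (e → t)) as functor, so knows : (e → ((e → e) → (e → t))).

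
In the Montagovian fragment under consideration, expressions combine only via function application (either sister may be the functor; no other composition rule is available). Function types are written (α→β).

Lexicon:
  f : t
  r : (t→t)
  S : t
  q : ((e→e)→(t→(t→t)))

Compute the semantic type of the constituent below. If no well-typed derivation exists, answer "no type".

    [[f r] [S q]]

[f r]: r is (t→t), f is t; result t.
[S q]: t with ((e→e)→(t→(t→t))) — neither is a function whose domain matches the other; composition fails here.

no type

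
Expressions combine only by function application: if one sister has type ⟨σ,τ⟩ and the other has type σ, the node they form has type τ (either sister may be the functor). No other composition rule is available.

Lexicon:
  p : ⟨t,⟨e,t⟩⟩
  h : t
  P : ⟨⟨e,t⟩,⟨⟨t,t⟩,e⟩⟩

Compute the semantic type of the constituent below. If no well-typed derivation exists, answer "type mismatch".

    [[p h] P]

[p h]: functor p : ⟨t,⟨e,t⟩⟩, argument h : t; result ⟨e,t⟩.
[[p h] P]: functor P : ⟨⟨e,t⟩,⟨⟨t,t⟩,e⟩⟩, argument [p h] : ⟨e,t⟩; result ⟨⟨t,t⟩,e⟩.

⟨⟨t,t⟩,e⟩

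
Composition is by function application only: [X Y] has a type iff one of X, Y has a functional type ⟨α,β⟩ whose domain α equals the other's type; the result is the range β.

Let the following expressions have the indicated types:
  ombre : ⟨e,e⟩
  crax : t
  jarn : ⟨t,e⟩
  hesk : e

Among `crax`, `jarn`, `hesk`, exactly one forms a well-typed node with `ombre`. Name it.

crax : t — no; ombre wants e, and crax wants nothing (atomic).
jarn : ⟨t,e⟩ — no; ombre wants e, and jarn wants t.
hesk — combines: ombre : ⟨e,e⟩ takes hesk : e as argument, giving e.

hesk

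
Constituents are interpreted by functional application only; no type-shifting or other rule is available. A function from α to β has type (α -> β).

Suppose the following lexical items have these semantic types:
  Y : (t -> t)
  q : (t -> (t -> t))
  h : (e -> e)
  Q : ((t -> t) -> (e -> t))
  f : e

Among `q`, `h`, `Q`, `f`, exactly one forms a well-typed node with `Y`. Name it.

q : (t -> (t -> t)) — does not combine with Y.
h : (e -> e) — does not combine with Y.
Q — combines: Q : ((t -> t) -> (e -> t)) takes Y : (t -> t) as argument, giving (e -> t).
f : e — does not combine with Y.

Q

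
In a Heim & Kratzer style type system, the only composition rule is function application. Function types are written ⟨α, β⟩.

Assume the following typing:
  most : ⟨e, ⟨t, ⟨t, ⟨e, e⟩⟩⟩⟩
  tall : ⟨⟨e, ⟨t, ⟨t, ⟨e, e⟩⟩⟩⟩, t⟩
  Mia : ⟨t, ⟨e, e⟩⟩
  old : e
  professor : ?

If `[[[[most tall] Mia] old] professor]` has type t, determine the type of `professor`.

⟨e, t⟩

At [[[[most tall] Mia] old] professor] (required: t): [[[most tall] Mia] old] is e, which is not a function with range t; hence professor is the functor — type ⟨e, t⟩.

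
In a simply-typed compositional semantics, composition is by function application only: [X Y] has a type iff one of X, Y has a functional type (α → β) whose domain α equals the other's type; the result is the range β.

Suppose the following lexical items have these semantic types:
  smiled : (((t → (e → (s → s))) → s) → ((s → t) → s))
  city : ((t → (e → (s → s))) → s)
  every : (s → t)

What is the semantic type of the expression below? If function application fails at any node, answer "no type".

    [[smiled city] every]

s

At [smiled city], smiled : (((t → (e → (s → s))) → s) → ((s → t) → s)) takes city : ((t → (e → (s → s))) → s), giving ((s → t) → s).
At [[smiled city] every], [smiled city] : ((s → t) → s) takes every : (s → t), giving s.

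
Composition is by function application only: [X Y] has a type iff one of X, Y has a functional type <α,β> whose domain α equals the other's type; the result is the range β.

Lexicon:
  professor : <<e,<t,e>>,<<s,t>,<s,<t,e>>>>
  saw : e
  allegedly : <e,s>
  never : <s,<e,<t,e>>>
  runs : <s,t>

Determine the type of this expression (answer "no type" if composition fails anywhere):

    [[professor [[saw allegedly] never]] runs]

<s,<t,e>>

[saw allegedly]: allegedly is <e,s>, saw is e; result s.
[[saw allegedly] never]: never is <s,<e,<t,e>>>, [saw allegedly] is s; result <e,<t,e>>.
[professor [[saw allegedly] never]]: professor is <<e,<t,e>>,<<s,t>,<s,<t,e>>>>, [[saw allegedly] never] is <e,<t,e>>; result <<s,t>,<s,<t,e>>>.
[[professor [[saw allegedly] never]] runs]: [professor [[saw allegedly] never]] is <<s,t>,<s,<t,e>>>, runs is <s,t>; result <s,<t,e>>.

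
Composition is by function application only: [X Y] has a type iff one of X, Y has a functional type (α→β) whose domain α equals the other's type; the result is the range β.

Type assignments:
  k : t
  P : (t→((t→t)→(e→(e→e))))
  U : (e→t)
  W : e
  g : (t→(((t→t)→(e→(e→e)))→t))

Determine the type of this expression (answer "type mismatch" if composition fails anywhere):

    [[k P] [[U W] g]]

[k P]: P is (t→((t→t)→(e→(e→e)))), k is t; result ((t→t)→(e→(e→e))).
[U W]: U is (e→t), W is e; result t.
[[U W] g]: g is (t→(((t→t)→(e→(e→e)))→t)), [U W] is t; result (((t→t)→(e→(e→e)))→t).
[[k P] [[U W] g]]: [[U W] g] is (((t→t)→(e→(e→e)))→t), [k P] is ((t→t)→(e→(e→e))); result t.

t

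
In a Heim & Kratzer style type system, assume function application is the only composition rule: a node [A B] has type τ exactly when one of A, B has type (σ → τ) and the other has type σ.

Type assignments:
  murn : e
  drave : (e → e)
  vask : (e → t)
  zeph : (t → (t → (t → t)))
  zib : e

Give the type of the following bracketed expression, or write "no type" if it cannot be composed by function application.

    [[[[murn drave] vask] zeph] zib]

no type

[murn drave] — drave of type (e → e) combines with murn of type e: type e.
[[murn drave] vask] — vask of type (e → t) combines with [murn drave] of type e: type t.
[[[murn drave] vask] zeph] — zeph of type (t → (t → (t → t))) combines with [[murn drave] vask] of type t: type (t → (t → t)).
[[[[murn drave] vask] zeph] zib]: (t → (t → t)) and e cannot combine by function application — type clash.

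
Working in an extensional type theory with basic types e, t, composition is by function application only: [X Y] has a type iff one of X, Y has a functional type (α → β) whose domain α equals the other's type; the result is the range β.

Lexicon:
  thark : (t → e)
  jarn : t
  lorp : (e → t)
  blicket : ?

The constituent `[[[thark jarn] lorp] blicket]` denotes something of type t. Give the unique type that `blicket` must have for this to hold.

(t → t)

[[[thark jarn] lorp] blicket] is required to be t. [[thark jarn] lorp] : t cannot yield t as functor, so blicket : (t → t).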